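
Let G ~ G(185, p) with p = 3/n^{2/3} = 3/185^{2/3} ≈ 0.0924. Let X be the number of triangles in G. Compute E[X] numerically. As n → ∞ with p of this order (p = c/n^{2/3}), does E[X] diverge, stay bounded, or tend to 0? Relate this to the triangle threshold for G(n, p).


Number of potential triangles: C(185, 3) = 1038220.
Each occurs with probability p³ ≈ (0.0924)³ ≈ 7.88897e-04.
By linearity: E[X] = C(185, 3)·p³ ≈ 1038220 · 7.88897e-04 ≈ 819.049.
Since α = 2/3 < 1, p = c/n^{2/3} ≫ 1/n is above the triangle threshold p ~ 1/n. Asymptotically E[X] ~ (c³/6)·n^{3(1−α)} = (3³/6)·n^{1} → ∞; triangles are abundant w.h.p.

E[X] ≈ 819.049; in regime p = Θ(1/n^{2/3}) E[X] diverges (above the triangle threshold p ~ 1/n).


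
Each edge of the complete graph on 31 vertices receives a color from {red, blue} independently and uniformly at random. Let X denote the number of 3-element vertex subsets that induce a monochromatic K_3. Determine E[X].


Let X = Σ_S X_S over the C(31, 3) = 4495 subsets S of size 3, where X_S = 1 if the K_3 on S is monochromatic.
For a fixed S, the K_3 on S has C(3, 2) = 3 edges. P[all 3 edges red] = (1/2)^3, and likewise for blue, so P[monochromatic] = 2·(1/2)^3 = 2^{1 − 3} = 1/4.
By linearity: E[X] = C(31, 3) · 2^{1 − 3} = 4495 · 1/4 = 4495/4.
Numerically: E[X] ≈ 1123.750000.

E[X] = C(31,3)·2^(1−C(3,2)) = 4495/4 ≈ 1123.750000.


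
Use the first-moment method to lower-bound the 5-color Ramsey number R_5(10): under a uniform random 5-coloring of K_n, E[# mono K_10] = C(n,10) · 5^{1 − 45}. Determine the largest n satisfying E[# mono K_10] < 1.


We need C(n, 10) · 5^{1 − 45} < 1, i.e. C(n, 10) < 5^{45 − 1} = 5684341886080801486968994140625.
Check values of n near the boundary:
  n = 5390: C(5390, 10) = 5655833965919099070255434039753; 5655833965919099070255434039753 < 5684341886080801486968994140625? YES
  n = 5391: C(5391, 10) = 5666344714787188828795213697883; 5666344714787188828795213697883 < 5684341886080801486968994140625? YES
  n = 5392: C(5392, 10) = 5676873040158402483252283957448; 5676873040158402483252283957448 < 5684341886080801486968994140625? YES
  n = 5393: C(5393, 10) = 5687418968154238267170642278008; 5687418968154238267170642278008 < 5684341886080801486968994140625? NO
  n = 5394: C(5394, 10) = 5697982524930156243149785372878; 5697982524930156243149785372878 < 5684341886080801486968994140625? NO
The largest n with C(n, 10) < 5684341886080801486968994140625 is n = 5392 (where E[X] = 5676873040158402483252283957448/5684341886080801486968994140625 ≈ 0.999). Hence R_5(10) > 5392, i.e. R_5(10) ≥ 5393.

Largest n = 5392; hence R_5(10) > 5392.


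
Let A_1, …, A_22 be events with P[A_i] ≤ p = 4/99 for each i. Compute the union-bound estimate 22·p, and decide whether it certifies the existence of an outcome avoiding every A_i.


Union bound: P[∪_{i=1}^{22} A_i] ≤ Σ_i P[A_i] ≤ 22·p = 22·(4/99) = 8/9.
Numerically: 8/9 ≈ 0.888889.
Is 8/9 < 1? YES.
Since P[∪ A_i] ≤ 8/9 < 1, the complement has P[∩ A_i^c] ≥ 1 − 8/9 = 1/9 > 0, so some outcome avoids every A_i.

22·p = 8/9 ≈ 0.888889; existence CERTIFIED by the union bound.


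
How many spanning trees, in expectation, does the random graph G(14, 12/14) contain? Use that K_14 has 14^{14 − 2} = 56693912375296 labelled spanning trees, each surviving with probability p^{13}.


K_14 has 14^{14 − 2} = 56693912375296 labelled spanning trees.
For each such spanning tree H, let X_H = 1 if all 13 edges of H are present in G. Then P[X_H = 1] = p^{13} = (6/7)^{13} = 13060694016/96889010407.
By linearity: E[X] = Σ_H E[X_H] = 56693912375296 · p^{13} = 56693912375296 · 13060694016/96889010407 = 53496602689536/7.
Numerically: E[X] ≈ 7.64e+12.

E[X] = 56693912375296 · (6/7)^{13} = 53496602689536/7 ≈ 7.64e+12.


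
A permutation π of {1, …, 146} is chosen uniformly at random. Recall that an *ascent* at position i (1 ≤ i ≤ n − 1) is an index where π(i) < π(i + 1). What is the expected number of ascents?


Write X = Σ X_I over i = 1, …, 145, with X_I the indicator of one ascent.
There are 145 indicators.
For each fixed i, the pair (π(i), π(i+1)) is a uniformly random ordered pair of distinct values from {1, …, 146}; by symmetry P[π(i) < π(i+1)] = 1/2.
By linearity: E[X] = 145 · (1/2) = (146 − 1) · (1/2) = 145/2 ≈ 72.500000.

E[X] = 145/2 = 72.500000.


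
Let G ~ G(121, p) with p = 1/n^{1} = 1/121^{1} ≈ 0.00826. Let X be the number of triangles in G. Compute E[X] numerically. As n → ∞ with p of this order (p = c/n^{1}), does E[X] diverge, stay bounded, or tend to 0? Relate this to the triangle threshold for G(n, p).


Number of potential triangles: C(121, 3) = 287980.
Each occurs with probability p³ ≈ (0.00826)³ ≈ 5.64474e-07.
By linearity: E[X] = C(121, 3)·p³ ≈ 287980 · 5.64474e-07 ≈ 0.163.
Here α = 1, so p = 1/n is exactly at the triangle threshold p ~ 1/n. Asymptotically E[X] → c³/6 = 1³/6 = 1/6 ≈ 0.167, a bounded constant. In this regime the triangle count is asymptotically Poisson(c³/6).

E[X] ≈ 0.163; in regime p = Θ(1/n^{1}) E[X] stays bounded (at the triangle threshold p ~ 1/n).


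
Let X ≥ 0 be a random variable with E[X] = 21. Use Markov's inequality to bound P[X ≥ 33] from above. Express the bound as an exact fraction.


μ = E[X] = 21, a = 33.
Markov: P[X ≥ 33] ≤ μ/a = (21)/33 = 7/11.
Numerically: ≈ 0.6364.
(Since a = 33 > μ = 21.0000, the bound 7/11 is < 1 and informative.)

P[X ≥ 33] ≤ 7/11 ≈ 0.6364.


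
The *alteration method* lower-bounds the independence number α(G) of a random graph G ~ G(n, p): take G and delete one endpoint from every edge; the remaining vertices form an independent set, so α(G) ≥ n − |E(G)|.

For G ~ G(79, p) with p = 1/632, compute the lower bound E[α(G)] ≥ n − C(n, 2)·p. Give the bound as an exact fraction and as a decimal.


E[|E(G)|] = C(79, 2)·p = 3081 · (1/632) = 39/8.
E[α(G)] ≥ n − E[|E(G)|] = 79 − 39/8 = 593/8.
Numerically: ≈ 74.1250.
(This is only a lower bound; the true E[α(G)] may be larger.)

E[α(G)] ≥ 593/8 ≈ 74.1250.


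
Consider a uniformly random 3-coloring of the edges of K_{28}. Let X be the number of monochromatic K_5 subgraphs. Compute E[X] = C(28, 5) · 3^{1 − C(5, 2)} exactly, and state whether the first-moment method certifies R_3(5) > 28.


E[X] = C(28, 5) · 3^{1 − 10} = 98280 · 3^{−9} = 98280/19683.
As a reduced fraction: E[X] = 3640/729 ≈ 4.99314.
Is E[X] < 1? NO.
Since E[X] ≥ 1, the first-moment bound is inconclusive at n = 28; it does NOT by itself certify R_3(5) > 28.

E[X] = 3640/729 ≈ 4.99314; E[X] ≥ 1; first-moment method inconclusive here.


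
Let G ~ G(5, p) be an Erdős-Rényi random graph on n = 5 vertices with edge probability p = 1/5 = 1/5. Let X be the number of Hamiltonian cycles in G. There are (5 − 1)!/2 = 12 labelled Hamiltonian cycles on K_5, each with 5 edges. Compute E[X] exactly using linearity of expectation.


K_5 has (5 − 1)!/2 = 12 labelled Hamiltonian cycles.
For each such Hamiltonian cycle H, let X_H = 1 if all 5 edges of H are present in G. Then P[X_H = 1] = p^{5} = (1/5)^{5} = 1/3125.
Summing the indicators: E[X] = Σ_H E[X_H] = 12 · p^{5} = 12 · 1/3125 = 12/3125.
Numerically: E[X] ≈ 0.00384.

E[X] = 12 · (1/5)^{5} = 12/3125 ≈ 0.00384.


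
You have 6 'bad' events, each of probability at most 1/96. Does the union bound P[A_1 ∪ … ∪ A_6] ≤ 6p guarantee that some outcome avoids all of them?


Union bound: P[∪_{i=1}^{6} A_i] ≤ Σ_i P[A_i] ≤ 6·p = 6·(1/96) = 1/16.
Numerically: 1/16 ≈ 0.0625.
Is 1/16 < 1? YES.
Since P[∪ A_i] ≤ 1/16 < 1, the complement has P[∩ A_i^c] ≥ 1 − 1/16 = 15/16 > 0, so some outcome avoids every A_i.

6·p = 1/16 ≈ 0.0625; existence CERTIFIED by the union bound.


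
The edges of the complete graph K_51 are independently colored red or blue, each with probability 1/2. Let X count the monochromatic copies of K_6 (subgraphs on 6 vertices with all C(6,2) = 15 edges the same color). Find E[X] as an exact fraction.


Let X = Σ_S X_S over the C(51, 6) = 18009460 subsets S of size 6, where X_S = 1 if the K_6 on S is monochromatic.
For a fixed S, the K_6 on S has C(6, 2) = 15 edges. P[all 15 edges red] = (1/2)^15, and likewise for blue, so P[monochromatic] = 2·(1/2)^15 = 2^{1 − 15} = 1/16384.
By linearity: E[X] = C(51, 6) · 2^{1 − 15} = 18009460 · 1/16384 = 4502365/4096.
Numerically: E[X] ≈ 1099.210.

E[X] = C(51,6)·2^(1−C(6,2)) = 4502365/4096 ≈ 1099.210.


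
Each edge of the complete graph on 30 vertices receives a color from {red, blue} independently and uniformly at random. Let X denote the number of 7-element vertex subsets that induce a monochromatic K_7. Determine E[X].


Let X = Σ_S X_S over the C(30, 7) = 2035800 subsets S of size 7, where X_S = 1 if the K_7 on S is monochromatic.
For a fixed S, the K_7 on S has C(7, 2) = 21 edges. P[all 21 edges red] = (1/2)^21, and likewise for blue, so P[monochromatic] = 2·(1/2)^21 = 2^{1 − 21} = 1/1048576.
Summing: E[X] = C(30, 7) · 2^{1 − 21} = 2035800 · 1/1048576 = 254475/131072.
Numerically: E[X] ≈ 1.94149.

E[X] = C(30,7)·2^(1−C(7,2)) = 254475/131072 ≈ 1.94149.


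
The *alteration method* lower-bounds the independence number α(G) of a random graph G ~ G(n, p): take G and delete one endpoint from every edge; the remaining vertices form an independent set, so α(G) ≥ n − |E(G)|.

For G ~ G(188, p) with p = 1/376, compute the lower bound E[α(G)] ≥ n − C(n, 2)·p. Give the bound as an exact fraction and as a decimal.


E[|E(G)|] = C(188, 2)·p = 17578 · (1/376) = 187/4.
E[α(G)] ≥ n − E[|E(G)|] = 188 − 187/4 = 565/4.
Numerically: ≈ 141.250000.
(This is only a lower bound; the true E[α(G)] may be larger.)

E[α(G)] ≥ 565/4 ≈ 141.250000.


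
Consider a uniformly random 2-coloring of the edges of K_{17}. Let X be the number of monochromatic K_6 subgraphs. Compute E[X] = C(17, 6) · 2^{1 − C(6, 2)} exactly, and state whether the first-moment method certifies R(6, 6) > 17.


E[X] = C(17, 6) · 2^{1 − 15} = 12376 · 2^{−14} = 12376/16384.
As a reduced fraction: E[X] = 1547/2048 ≈ 0.755371.
Is E[X] < 1? YES.
Since E[X] < 1, there exists a 2-coloring of K_{17} with no monochromatic K_6; hence R(6, 6) > 17.

E[X] = 1547/2048 ≈ 0.755371; E[X] < 1, so R(6, 6) > 17.


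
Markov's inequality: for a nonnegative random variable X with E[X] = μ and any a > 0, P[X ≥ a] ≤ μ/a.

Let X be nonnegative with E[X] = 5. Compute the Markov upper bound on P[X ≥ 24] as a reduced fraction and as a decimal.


μ = E[X] = 5, a = 24.
Markov: P[X ≥ 24] ≤ μ/a = (5)/24 = 5/24.
Numerically: ≈ 0.208333.
(Since a = 24 > μ = 5.000000, the bound 5/24 is < 1 and informative.)

P[X ≥ 24] ≤ 5/24 ≈ 0.208333.


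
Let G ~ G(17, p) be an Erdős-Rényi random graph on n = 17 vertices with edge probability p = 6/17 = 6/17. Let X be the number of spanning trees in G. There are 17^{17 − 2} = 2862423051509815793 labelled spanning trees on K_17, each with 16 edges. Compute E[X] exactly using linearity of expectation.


K_17 has 17^{17 − 2} = 2862423051509815793 labelled spanning trees.
For each such spanning tree H, let X_H = 1 if all 16 edges of H are present in G. Then P[X_H = 1] = p^{16} = (6/17)^{16} = 2821109907456/48661191875666868481.
Summing the indicators: E[X] = Σ_H E[X_H] = 2862423051509815793 · p^{16} = 2862423051509815793 · 2821109907456/48661191875666868481 = 2821109907456/17.
Numerically: E[X] ≈ 1.65948e+11.

E[X] = 2862423051509815793 · (6/17)^{16} = 2821109907456/17 ≈ 1.65948e+11.


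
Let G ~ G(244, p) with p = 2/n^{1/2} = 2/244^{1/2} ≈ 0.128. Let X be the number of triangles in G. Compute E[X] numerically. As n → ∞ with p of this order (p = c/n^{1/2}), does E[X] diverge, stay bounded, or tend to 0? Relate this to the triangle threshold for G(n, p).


Number of potential triangles: C(244, 3) = 2391444.
Each occurs with probability p³ ≈ (0.128)³ ≈ 2.09897e-03.
By linearity: E[X] = C(244, 3)·p³ ≈ 2391444 · 2.09897e-03 ≈ 5019.558.
Since α = 1/2 < 1, p = c/n^{1/2} ≫ 1/n is above the triangle threshold p ~ 1/n. Asymptotically E[X] ~ (c³/6)·n^{3(1−α)} = (2³/6)·n^{1.5} → ∞; triangles are abundant w.h.p.

E[X] ≈ 5019.558; in regime p = Θ(1/n^{1/2}) E[X] diverges (above the triangle threshold p ~ 1/n).


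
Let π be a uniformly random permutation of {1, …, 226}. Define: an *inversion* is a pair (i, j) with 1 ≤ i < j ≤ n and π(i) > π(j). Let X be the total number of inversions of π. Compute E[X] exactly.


Write X = Σ X_I over the C(226, 2) = 25425 pairs i < j, with X_I the indicator of one inversion.
There are 25425 indicators.
For each fixed pair i < j, the values π(i) and π(j) are two distinct elements of {1, …, 226} in uniformly random order; by symmetry P[π(i) > π(j)] = 1/2.
By linearity: E[X] = 25425 · (1/2) = C(226, 2) · (1/2) = 25425/2 = 25425/2 ≈ 12712.50000.

E[X] = 25425/2 = 12712.50000.


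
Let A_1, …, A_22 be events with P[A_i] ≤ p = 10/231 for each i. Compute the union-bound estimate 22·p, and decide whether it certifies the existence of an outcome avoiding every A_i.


Union bound: P[∪_{i=1}^{22} A_i] ≤ Σ_i P[A_i] ≤ 22·p = 22·(10/231) = 20/21.
Numerically: 20/21 ≈ 0.9524.
Is 20/21 < 1? YES.
Since P[∪ A_i] ≤ 20/21 < 1, the complement has P[∩ A_i^c] ≥ 1 − 20/21 = 1/21 > 0, so some outcome avoids every A_i.

22·p = 20/21 ≈ 0.9524; existence CERTIFIED by the union bound.


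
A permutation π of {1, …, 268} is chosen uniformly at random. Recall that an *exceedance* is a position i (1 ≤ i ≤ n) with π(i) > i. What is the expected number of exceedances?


Write X = Σ_{i=1}^{268} X_i, where X_i = 1_{π(i) > i}.
For each fixed i, π(i) is uniform over {1, …, 268} (marginal of a uniform permutation), so P[π(i) > i] = (n − i)/n. Summing: Σ_{i=1}^{268} (n − i)/n = (0 + 1 + … + 267)/268 = 268(268 − 1)/(2·268) = (268 − 1)/2.
Hence E[X] = Σ_{i=1}^{268} (268 − i)/268 = 267/2 ≈ 133.5000.

E[X] = 267/2 = 133.5000.


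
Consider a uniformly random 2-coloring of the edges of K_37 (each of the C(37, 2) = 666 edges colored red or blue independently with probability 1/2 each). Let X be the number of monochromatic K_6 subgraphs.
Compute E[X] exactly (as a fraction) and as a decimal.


Let X = Σ_S X_S over the C(37, 6) = 2324784 subsets S of size 6, where X_S = 1 if the K_6 on S is monochromatic.
For a fixed S, the K_6 on S has C(6, 2) = 15 edges. P[all 15 edges red] = (1/2)^15, and likewise for blue, so P[monochromatic] = 2·(1/2)^15 = 2^{1 − 15} = 1/16384.
By linearity: E[X] = C(37, 6) · 2^{1 − 15} = 2324784 · 1/16384 = 145299/1024.
Numerically: E[X] ≈ 141.893555.

E[X] = C(37,6)·2^(1−C(6,2)) = 145299/1024 ≈ 141.893555.


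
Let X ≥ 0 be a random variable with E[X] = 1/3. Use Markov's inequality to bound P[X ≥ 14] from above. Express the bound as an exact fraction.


μ = E[X] = 1/3, a = 14.
Markov: P[X ≥ 14] ≤ μ/a = (1/3)/14 = 1/42.
Numerically: ≈ 0.0238.
(Since a = 14 > μ = 0.3333, the bound 1/42 is < 1 and informative.)

P[X ≥ 14] ≤ 1/42 ≈ 0.0238.


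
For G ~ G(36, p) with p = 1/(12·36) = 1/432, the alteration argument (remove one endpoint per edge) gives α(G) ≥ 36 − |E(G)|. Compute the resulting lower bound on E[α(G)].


E[|E(G)|] = C(36, 2)·p = 630 · (1/432) = 35/24.
E[α(G)] ≥ n − E[|E(G)|] = 36 − 35/24 = 829/24.
Numerically: ≈ 34.542.
(This is only a lower bound; the true E[α(G)] may be larger.)

E[α(G)] ≥ 829/24 ≈ 34.542.


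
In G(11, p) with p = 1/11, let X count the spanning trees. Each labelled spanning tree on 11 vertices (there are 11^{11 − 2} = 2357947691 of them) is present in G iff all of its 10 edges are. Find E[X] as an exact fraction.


K_11 has 11^{11 − 2} = 2357947691 labelled spanning trees.
For each such spanning tree H, let X_H = 1 if all 10 edges of H are present in G. Then P[X_H = 1] = p^{10} = (1/11)^{10} = 1/25937424601.
By linearity of expectation: E[X] = Σ_H E[X_H] = 2357947691 · p^{10} = 2357947691 · 1/25937424601 = 1/11.
Numerically: E[X] ≈ 0.090909.

E[X] = 2357947691 · (1/11)^{10} = 1/11 ≈ 0.090909.


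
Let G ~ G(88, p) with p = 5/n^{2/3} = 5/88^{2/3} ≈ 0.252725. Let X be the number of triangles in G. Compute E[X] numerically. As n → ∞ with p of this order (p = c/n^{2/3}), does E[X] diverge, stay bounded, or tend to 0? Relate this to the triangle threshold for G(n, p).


Number of potential triangles: C(88, 3) = 109736.
Each occurs with probability p³ ≈ (0.252725)³ ≈ 1.61415289e-02.
By linearity: E[X] = C(88, 3)·p³ ≈ 109736 · 1.61415289e-02 ≈ 1771.306818.
Since α = 2/3 < 1, p = c/n^{2/3} ≫ 1/n is above the triangle threshold p ~ 1/n. Asymptotically E[X] ~ (c³/6)·n^{3(1−α)} = (5³/6)·n^{1} → ∞; triangles are abundant w.h.p.

E[X] ≈ 1771.306818; in regime p = Θ(1/n^{2/3}) E[X] diverges (above the triangle threshold p ~ 1/n).


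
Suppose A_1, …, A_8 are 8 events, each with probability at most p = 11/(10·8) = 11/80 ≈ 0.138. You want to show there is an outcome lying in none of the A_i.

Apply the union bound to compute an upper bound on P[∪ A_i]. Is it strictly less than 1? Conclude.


Union bound: P[∪_{i=1}^{8} A_i] ≤ Σ_i P[A_i] ≤ 8·p = 8·(11/80) = 11/10.
Numerically: 11/10 ≈ 1.100.
Is 11/10 < 1? NO.
Since the bound 11/10 is ≥ 1, the union bound is uninformative here; it does NOT by itself certify existence.

8·p = 11/10 ≈ 1.100; existence NOT certified by the union bound.


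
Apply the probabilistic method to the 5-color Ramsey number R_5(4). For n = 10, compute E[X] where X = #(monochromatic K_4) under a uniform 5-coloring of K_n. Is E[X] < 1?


E[X] = C(10, 4) · 5^{1 − 6} = 210 · 5^{−5} = 210/3125.
As a reduced fraction: E[X] = 42/625 ≈ 0.0672.
Is E[X] < 1? YES.
Since E[X] < 1, there exists a 5-coloring of K_{10} with no monochromatic K_4; hence R_5(4) > 10.

E[X] = 42/625 ≈ 0.0672; E[X] < 1, so R_5(4) > 10.


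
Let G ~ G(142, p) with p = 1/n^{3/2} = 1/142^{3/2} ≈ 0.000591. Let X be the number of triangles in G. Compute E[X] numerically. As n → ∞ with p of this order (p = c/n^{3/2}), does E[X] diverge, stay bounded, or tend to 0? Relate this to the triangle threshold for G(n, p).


Number of potential triangles: C(142, 3) = 467180.
Each occurs with probability p³ ≈ (0.000591)³ ≈ 2.063966e-10.
By linearity: E[X] = C(142, 3)·p³ ≈ 467180 · 2.063966e-10 ≈ 0.0001.
Since α = 3/2 > 1, p = c/n^{3/2} = o(1/n) is below the triangle threshold p ~ 1/n. Asymptotically E[X] ~ (c³/6)·n^{3(1−α)} = (1³/6)·n^{-1.5} → 0, so by Markov's inequality G has no triangles w.h.p.

E[X] ≈ 0.0001; in regime p = Θ(1/n^{3/2}) E[X] tends to 0 (below the triangle threshold p ~ 1/n).


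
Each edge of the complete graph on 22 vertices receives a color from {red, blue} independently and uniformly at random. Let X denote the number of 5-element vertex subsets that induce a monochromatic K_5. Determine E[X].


Let X = Σ_S X_S over the C(22, 5) = 26334 subsets S of size 5, where X_S = 1 if the K_5 on S is monochromatic.
For a fixed S, the K_5 on S has C(5, 2) = 10 edges. P[all 10 edges red] = (1/2)^10, and likewise for blue, so P[monochromatic] = 2·(1/2)^10 = 2^{1 − 10} = 1/512.
Summing: E[X] = C(22, 5) · 2^{1 − 10} = 26334 · 1/512 = 13167/256.
Numerically: E[X] ≈ 51.433594.

E[X] = C(22,5)·2^(1−C(5,2)) = 13167/256 ≈ 51.433594.


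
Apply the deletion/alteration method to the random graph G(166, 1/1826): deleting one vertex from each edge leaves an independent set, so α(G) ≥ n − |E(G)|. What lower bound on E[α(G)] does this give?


E[|E(G)|] = C(166, 2)·p = 13695 · (1/1826) = 15/2.
E[α(G)] ≥ n − E[|E(G)|] = 166 − 15/2 = 317/2.
Numerically: ≈ 158.50000.
(This is only a lower bound; the true E[α(G)] may be larger.)

E[α(G)] ≥ 317/2 ≈ 158.50000.


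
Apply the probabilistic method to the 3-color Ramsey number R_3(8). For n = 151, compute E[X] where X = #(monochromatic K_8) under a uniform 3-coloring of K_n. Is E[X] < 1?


E[X] = C(151, 8) · 3^{1 − 28} = 5551321138650 · 3^{−27} = 5551321138650/7625597484987.
As a reduced fraction: E[X] = 616813459850/847288609443 ≈ 0.7280.
Is E[X] < 1? YES.
Since E[X] < 1, there exists a 3-coloring of K_{151} with no monochromatic K_8; hence R_3(8) > 151.

E[X] = 616813459850/847288609443 ≈ 0.7280; E[X] < 1, so R_3(8) > 151.


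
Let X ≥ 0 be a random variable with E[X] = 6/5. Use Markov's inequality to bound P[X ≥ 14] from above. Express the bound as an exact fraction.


μ = E[X] = 6/5, a = 14.
Markov: P[X ≥ 14] ≤ μ/a = (6/5)/14 = 3/35.
Numerically: ≈ 0.086.
(Since a = 14 > μ = 1.200, the bound 3/35 is < 1 and informative.)

P[X ≥ 14] ≤ 3/35 ≈ 0.086.


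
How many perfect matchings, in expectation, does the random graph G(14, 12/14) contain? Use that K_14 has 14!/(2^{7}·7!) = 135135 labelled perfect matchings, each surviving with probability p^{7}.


K_14 has 14!/(2^{7}·7!) = 135135 labelled perfect matchings.
For each such perfect matching H, let X_H = 1 if all 7 edges of H are present in G. Then P[X_H = 1] = p^{7} = (6/7)^{7} = 279936/823543.
By linearity: E[X] = Σ_H E[X_H] = 135135 · p^{7} = 135135 · 279936/823543 = 5404164480/117649.
Numerically: E[X] ≈ 45935.

E[X] = 135135 · (6/7)^{7} = 5404164480/117649 ≈ 45935.


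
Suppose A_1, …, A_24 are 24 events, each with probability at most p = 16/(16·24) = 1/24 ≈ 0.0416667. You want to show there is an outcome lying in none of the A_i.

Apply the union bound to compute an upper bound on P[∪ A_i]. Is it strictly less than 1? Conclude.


Union bound: P[∪_{i=1}^{24} A_i] ≤ Σ_i P[A_i] ≤ 24·p = 24·(1/24) = 1.
Numerically: 1 ≈ 1.0000000.
Is 1 < 1? NO.
Since the bound 1 is ≥ 1, the union bound is uninformative here; it does NOT by itself certify existence.

24·p = 1 ≈ 1.0000000; existence NOT certified by the union bound.


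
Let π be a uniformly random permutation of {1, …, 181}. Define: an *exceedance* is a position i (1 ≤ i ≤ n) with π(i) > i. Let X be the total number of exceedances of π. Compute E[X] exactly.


Write X = Σ_{i=1}^{181} X_i, where X_i = 1_{π(i) > i}.
For each fixed i, π(i) is uniform over {1, …, 181} (marginal of a uniform permutation), so P[π(i) > i] = (n − i)/n. Summing: Σ_{i=1}^{181} (n − i)/n = (0 + 1 + … + 180)/181 = 181(181 − 1)/(2·181) = (181 − 1)/2.
Hence E[X] = Σ_{i=1}^{181} (181 − i)/181 = 90 ≈ 90.00000.

E[X] = 90 = 90.00000.


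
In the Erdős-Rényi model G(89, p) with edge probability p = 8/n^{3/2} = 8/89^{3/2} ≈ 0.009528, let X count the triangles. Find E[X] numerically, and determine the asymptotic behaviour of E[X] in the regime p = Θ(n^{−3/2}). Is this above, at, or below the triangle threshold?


Number of potential triangles: C(89, 3) = 113564.
Each occurs with probability p³ ≈ (0.009528)³ ≈ 8.649977e-07.
By linearity: E[X] = C(89, 3)·p³ ≈ 113564 · 8.649977e-07 ≈ 0.0982.
Since α = 3/2 > 1, p = c/n^{3/2} = o(1/n) is below the triangle threshold p ~ 1/n. Asymptotically E[X] ~ (c³/6)·n^{3(1−α)} = (8³/6)·n^{-1.5} → 0, so by Markov's inequality G has no triangles w.h.p.

E[X] ≈ 0.0982; in regime p = Θ(1/n^{3/2}) E[X] tends to 0 (below the triangle threshold p ~ 1/n).


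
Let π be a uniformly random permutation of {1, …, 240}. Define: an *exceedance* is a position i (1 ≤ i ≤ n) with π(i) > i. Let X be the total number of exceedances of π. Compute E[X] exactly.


Write X = Σ_{i=1}^{240} X_i, where X_i = 1_{π(i) > i}.
For each fixed i, π(i) is uniform over {1, …, 240} (marginal of a uniform permutation), so P[π(i) > i] = (n − i)/n. Summing: Σ_{i=1}^{240} (n − i)/n = (0 + 1 + … + 239)/240 = 240(240 − 1)/(2·240) = (240 − 1)/2.
Hence E[X] = Σ_{i=1}^{240} (240 − i)/240 = 239/2 ≈ 119.500.

E[X] = 239/2 = 119.500.


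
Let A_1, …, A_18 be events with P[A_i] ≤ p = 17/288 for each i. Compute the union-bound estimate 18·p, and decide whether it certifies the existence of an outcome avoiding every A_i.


Union bound: P[∪_{i=1}^{18} A_i] ≤ Σ_i P[A_i] ≤ 18·p = 18·(17/288) = 17/16.
Numerically: 17/16 ≈ 1.062500.
Is 17/16 < 1? NO.
Since the bound 17/16 is ≥ 1, the union bound is uninformative here; it does NOT by itself certify existence.

18·p = 17/16 ≈ 1.062500; existence NOT certified by the union bound.


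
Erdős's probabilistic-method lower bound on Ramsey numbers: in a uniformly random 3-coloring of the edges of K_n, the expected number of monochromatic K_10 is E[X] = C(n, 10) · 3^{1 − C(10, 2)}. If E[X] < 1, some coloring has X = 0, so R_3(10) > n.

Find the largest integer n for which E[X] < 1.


We need C(n, 10) · 3^{1 − 45} < 1, i.e. C(n, 10) < 3^{45 − 1} = 984770902183611232881.
Check values of n near the boundary:
  n = 569: C(569, 10) = 905357721286137524328; 905357721286137524328 < 984770902183611232881? YES
  n = 570: C(570, 10) = 921524823451961408691; 921524823451961408691 < 984770902183611232881? YES
  n = 571: C(571, 10) = 937951290893172842001; 937951290893172842001 < 984770902183611232881? YES
  n = 572: C(572, 10) = 954640815642161682606; 954640815642161682606 < 984770902183611232881? YES
  n = 573: C(573, 10) = 971597135635805762226; 971597135635805762226 < 984770902183611232881? YES
  n = 574: C(574, 10) = 988824035203816502691; 988824035203816502691 < 984770902183611232881? NO
The largest n with C(n, 10) < 984770902183611232881 is n = 573 (where E[X] = 35985079097622435638/36472996377170786403 ≈ 0.98662). Hence R_3(10) > 573, i.e. R_3(10) ≥ 574.

Largest n = 573; hence R_3(10) > 573.


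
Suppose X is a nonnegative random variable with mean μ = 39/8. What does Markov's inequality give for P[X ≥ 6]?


μ = E[X] = 39/8, a = 6.
Markov: P[X ≥ 6] ≤ μ/a = (39/8)/6 = 13/16.
Numerically: ≈ 0.81250.
(Since a = 6 > μ = 4.87500, the bound 13/16 is < 1 and informative.)

P[X ≥ 6] ≤ 13/16 ≈ 0.81250.


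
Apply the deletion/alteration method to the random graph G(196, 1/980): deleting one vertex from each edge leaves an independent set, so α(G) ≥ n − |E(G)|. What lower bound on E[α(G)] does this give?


E[|E(G)|] = C(196, 2)·p = 19110 · (1/980) = 39/2.
E[α(G)] ≥ n − E[|E(G)|] = 196 − 39/2 = 353/2.
Numerically: ≈ 176.500000.
(This is only a lower bound; the true E[α(G)] may be larger.)

E[α(G)] ≥ 353/2 ≈ 176.500000.


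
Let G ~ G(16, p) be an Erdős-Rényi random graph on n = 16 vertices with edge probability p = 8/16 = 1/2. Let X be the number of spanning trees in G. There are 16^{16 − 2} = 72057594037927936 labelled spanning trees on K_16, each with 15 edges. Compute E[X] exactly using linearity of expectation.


K_16 has 16^{16 − 2} = 72057594037927936 labelled spanning trees.
For each such spanning tree H, let X_H = 1 if all 15 edges of H are present in G. Then P[X_H = 1] = p^{15} = (1/2)^{15} = 1/32768.
Summing the indicators: E[X] = Σ_H E[X_H] = 72057594037927936 · p^{15} = 72057594037927936 · 1/32768 = 2199023255552.
Numerically: E[X] ≈ 2.2e+12.

E[X] = 72057594037927936 · (1/2)^{15} = 2199023255552 ≈ 2.2e+12.


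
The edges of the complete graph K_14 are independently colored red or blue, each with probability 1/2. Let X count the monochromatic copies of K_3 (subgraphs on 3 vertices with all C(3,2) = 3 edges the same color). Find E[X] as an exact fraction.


Let X = Σ_S X_S over the C(14, 3) = 364 subsets S of size 3, where X_S = 1 if the K_3 on S is monochromatic.
For a fixed S, the K_3 on S has C(3, 2) = 3 edges. P[all 3 edges red] = (1/2)^3, and likewise for blue, so P[monochromatic] = 2·(1/2)^3 = 2^{1 − 3} = 1/4.
By linearity: E[X] = C(14, 3) · 2^{1 − 3} = 364 · 1/4 = 91.
Numerically: E[X] ≈ 91.000.

E[X] = C(14,3)·2^(1−C(3,2)) = 91 ≈ 91.000.


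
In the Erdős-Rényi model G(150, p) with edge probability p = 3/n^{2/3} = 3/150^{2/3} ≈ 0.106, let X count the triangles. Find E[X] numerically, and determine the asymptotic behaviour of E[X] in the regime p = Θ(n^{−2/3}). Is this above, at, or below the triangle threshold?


Number of potential triangles: C(150, 3) = 551300.
Each occurs with probability p³ ≈ (0.106)³ ≈ 1.20000e-03.
By linearity: E[X] = C(150, 3)·p³ ≈ 551300 · 1.20000e-03 ≈ 661.560.
Since α = 2/3 < 1, p = c/n^{2/3} ≫ 1/n is above the triangle threshold p ~ 1/n. Asymptotically E[X] ~ (c³/6)·n^{3(1−α)} = (3³/6)·n^{1} → ∞; triangles are abundant w.h.p.

E[X] ≈ 661.560; in regime p = Θ(1/n^{2/3}) E[X] diverges (above the triangle threshold p ~ 1/n).


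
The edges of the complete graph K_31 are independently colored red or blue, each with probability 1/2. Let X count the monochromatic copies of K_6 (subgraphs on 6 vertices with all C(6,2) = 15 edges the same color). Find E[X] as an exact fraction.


Let X = Σ_S X_S over the C(31, 6) = 736281 subsets S of size 6, where X_S = 1 if the K_6 on S is monochromatic.
For a fixed S, the K_6 on S has C(6, 2) = 15 edges. P[all 15 edges red] = (1/2)^15, and likewise for blue, so P[monochromatic] = 2·(1/2)^15 = 2^{1 − 15} = 1/16384.
By linearity: E[X] = C(31, 6) · 2^{1 − 15} = 736281 · 1/16384 = 736281/16384.
Numerically: E[X] ≈ 44.93903.

E[X] = C(31,6)·2^(1−C(6,2)) = 736281/16384 ≈ 44.93903.


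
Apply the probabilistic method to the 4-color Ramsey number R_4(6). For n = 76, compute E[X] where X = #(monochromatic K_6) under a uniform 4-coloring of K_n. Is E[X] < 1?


E[X] = C(76, 6) · 4^{1 − 15} = 218618940 · 4^{−14} = 218618940/268435456.
As a reduced fraction: E[X] = 54654735/67108864 ≈ 0.814.
Is E[X] < 1? YES.
Since E[X] < 1, there exists a 4-coloring of K_{76} with no monochromatic K_6; hence R_4(6) > 76.

E[X] = 54654735/67108864 ≈ 0.814; E[X] < 1, so R_4(6) > 76.


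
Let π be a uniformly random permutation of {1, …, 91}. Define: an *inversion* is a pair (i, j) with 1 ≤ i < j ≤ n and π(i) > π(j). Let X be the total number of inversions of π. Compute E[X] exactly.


Write X = Σ X_I over the C(91, 2) = 4095 pairs i < j, with X_I the indicator of one inversion.
There are 4095 indicators.
For each fixed pair i < j, the values π(i) and π(j) are two distinct elements of {1, …, 91} in uniformly random order; by symmetry P[π(i) > π(j)] = 1/2.
By linearity: E[X] = 4095 · (1/2) = C(91, 2) · (1/2) = 4095/2 = 4095/2 ≈ 2047.500.

E[X] = 4095/2 = 2047.500.


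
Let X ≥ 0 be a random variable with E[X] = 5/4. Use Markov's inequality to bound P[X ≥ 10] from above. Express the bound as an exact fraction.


μ = E[X] = 5/4, a = 10.
Markov: P[X ≥ 10] ≤ μ/a = (5/4)/10 = 1/8.
Numerically: ≈ 0.125000.
(Since a = 10 > μ = 1.250000, the bound 1/8 is < 1 and informative.)

P[X ≥ 10] ≤ 1/8 ≈ 0.125000.


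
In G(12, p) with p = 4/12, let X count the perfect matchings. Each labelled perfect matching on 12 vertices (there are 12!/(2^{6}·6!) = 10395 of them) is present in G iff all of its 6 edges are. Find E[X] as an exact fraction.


K_12 has 12!/(2^{6}·6!) = 10395 labelled perfect matchings.
For each such perfect matching H, let X_H = 1 if all 6 edges of H are present in G. Then P[X_H = 1] = p^{6} = (1/3)^{6} = 1/729.
Summing the indicators: E[X] = Σ_H E[X_H] = 10395 · p^{6} = 10395 · 1/729 = 385/27.
Numerically: E[X] ≈ 14.259.

E[X] = 10395 · (1/3)^{6} = 385/27 ≈ 14.259.


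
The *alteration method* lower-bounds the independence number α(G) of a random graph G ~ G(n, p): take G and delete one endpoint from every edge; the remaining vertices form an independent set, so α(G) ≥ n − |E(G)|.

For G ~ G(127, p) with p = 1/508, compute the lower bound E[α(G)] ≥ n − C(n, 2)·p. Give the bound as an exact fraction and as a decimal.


E[|E(G)|] = C(127, 2)·p = 8001 · (1/508) = 63/4.
E[α(G)] ≥ n − E[|E(G)|] = 127 − 63/4 = 445/4.
Numerically: ≈ 111.2500.
(This is only a lower bound; the true E[α(G)] may be larger.)

E[α(G)] ≥ 445/4 ≈ 111.2500.


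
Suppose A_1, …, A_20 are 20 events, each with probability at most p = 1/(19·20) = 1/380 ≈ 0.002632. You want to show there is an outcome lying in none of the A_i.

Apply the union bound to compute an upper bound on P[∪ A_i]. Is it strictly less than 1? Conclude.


Union bound: P[∪_{i=1}^{20} A_i] ≤ Σ_i P[A_i] ≤ 20·p = 20·(1/380) = 1/19.
Numerically: 1/19 ≈ 0.052632.
Is 1/19 < 1? YES.
Since P[∪ A_i] ≤ 1/19 < 1, the complement has P[∩ A_i^c] ≥ 1 − 1/19 = 18/19 > 0, so some outcome avoids every A_i.

20·p = 1/19 ≈ 0.052632; existence CERTIFIED by the union bound.


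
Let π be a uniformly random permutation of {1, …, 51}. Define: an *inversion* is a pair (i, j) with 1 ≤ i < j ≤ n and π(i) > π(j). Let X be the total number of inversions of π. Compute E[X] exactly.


Write X = Σ X_I over the C(51, 2) = 1275 pairs i < j, with X_I the indicator of one inversion.
There are 1275 indicators.
For each fixed pair i < j, the values π(i) and π(j) are two distinct elements of {1, …, 51} in uniformly random order; by symmetry P[π(i) > π(j)] = 1/2.
By linearity: E[X] = 1275 · (1/2) = C(51, 2) · (1/2) = 1275/2 = 1275/2 ≈ 637.50000.

E[X] = 1275/2 = 637.50000.


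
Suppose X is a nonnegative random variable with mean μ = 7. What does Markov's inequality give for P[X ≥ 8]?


μ = E[X] = 7, a = 8.
Markov: P[X ≥ 8] ≤ μ/a = (7)/8 = 7/8.
Numerically: ≈ 0.87500.
(Since a = 8 > μ = 7.00000, the bound 7/8 is < 1 and informative.)

P[X ≥ 8] ≤ 7/8 ≈ 0.87500.


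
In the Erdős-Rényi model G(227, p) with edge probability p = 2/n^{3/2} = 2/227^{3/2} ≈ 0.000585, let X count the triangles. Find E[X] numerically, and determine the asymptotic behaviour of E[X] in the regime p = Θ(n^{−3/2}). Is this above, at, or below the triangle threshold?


Number of potential triangles: C(227, 3) = 1923825.
Each occurs with probability p³ ≈ (0.000585)³ ≈ 1.99974e-10.
By linearity: E[X] = C(227, 3)·p³ ≈ 1923825 · 1.99974e-10 ≈ 0.000.
Since α = 3/2 > 1, p = c/n^{3/2} = o(1/n) is below the triangle threshold p ~ 1/n. Asymptotically E[X] ~ (c³/6)·n^{3(1−α)} = (2³/6)·n^{-1.5} → 0, so by Markov's inequality G has no triangles w.h.p.

E[X] ≈ 0.000; in regime p = Θ(1/n^{3/2}) E[X] tends to 0 (below the triangle threshold p ~ 1/n).


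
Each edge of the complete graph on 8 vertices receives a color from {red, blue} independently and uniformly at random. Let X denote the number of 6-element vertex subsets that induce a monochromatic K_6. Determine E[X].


Let X = Σ_S X_S over the C(8, 6) = 28 subsets S of size 6, where X_S = 1 if the K_6 on S is monochromatic.
For a fixed S, the K_6 on S has C(6, 2) = 15 edges. P[all 15 edges red] = (1/2)^15, and likewise for blue, so P[monochromatic] = 2·(1/2)^15 = 2^{1 − 15} = 1/16384.
Summing: E[X] = C(8, 6) · 2^{1 − 15} = 28 · 1/16384 = 7/4096.
Numerically: E[X] ≈ 0.002.

E[X] = C(8,6)·2^(1−C(6,2)) = 7/4096 ≈ 0.002.


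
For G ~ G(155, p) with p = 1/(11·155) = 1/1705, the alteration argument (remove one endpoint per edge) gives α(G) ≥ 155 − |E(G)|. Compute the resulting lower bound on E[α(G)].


E[|E(G)|] = C(155, 2)·p = 11935 · (1/1705) = 7.
E[α(G)] ≥ n − E[|E(G)|] = 155 − 7 = 148.
Numerically: ≈ 148.0000.
(This is only a lower bound; the true E[α(G)] may be larger.)

E[α(G)] ≥ 148 ≈ 148.0000.


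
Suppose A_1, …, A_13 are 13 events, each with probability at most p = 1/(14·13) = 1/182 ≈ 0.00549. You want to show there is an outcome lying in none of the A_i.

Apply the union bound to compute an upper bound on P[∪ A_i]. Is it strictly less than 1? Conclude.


Union bound: P[∪_{i=1}^{13} A_i] ≤ Σ_i P[A_i] ≤ 13·p = 13·(1/182) = 1/14.
Numerically: 1/14 ≈ 0.07143.
Is 1/14 < 1? YES.
Since P[∪ A_i] ≤ 1/14 < 1, the complement has P[∩ A_i^c] ≥ 1 − 1/14 = 13/14 > 0, so some outcome avoids every A_i.

13·p = 1/14 ≈ 0.07143; existence CERTIFIED by the union bound.


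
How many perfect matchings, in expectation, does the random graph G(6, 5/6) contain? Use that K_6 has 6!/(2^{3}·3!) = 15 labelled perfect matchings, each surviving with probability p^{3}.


K_6 has 6!/(2^{3}·3!) = 15 labelled perfect matchings.
For each such perfect matching H, let X_H = 1 if all 3 edges of H are present in G. Then P[X_H = 1] = p^{3} = (5/6)^{3} = 125/216.
By linearity of expectation: E[X] = Σ_H E[X_H] = 15 · p^{3} = 15 · 125/216 = 625/72.
Numerically: E[X] ≈ 8.68056.

E[X] = 15 · (5/6)^{3} = 625/72 ≈ 8.68056.


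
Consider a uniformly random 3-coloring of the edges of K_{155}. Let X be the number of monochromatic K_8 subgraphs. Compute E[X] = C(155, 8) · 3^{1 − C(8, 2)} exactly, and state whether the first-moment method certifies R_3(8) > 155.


E[X] = C(155, 8) · 3^{1 − 28} = 6876747915675 · 3^{−27} = 6876747915675/7625597484987.
As a reduced fraction: E[X] = 2292249305225/2541865828329 ≈ 0.902.
Is E[X] < 1? YES.
Since E[X] < 1, there exists a 3-coloring of K_{155} with no monochromatic K_8; hence R_3(8) > 155.

E[X] = 2292249305225/2541865828329 ≈ 0.902; E[X] < 1, so R_3(8) > 155.


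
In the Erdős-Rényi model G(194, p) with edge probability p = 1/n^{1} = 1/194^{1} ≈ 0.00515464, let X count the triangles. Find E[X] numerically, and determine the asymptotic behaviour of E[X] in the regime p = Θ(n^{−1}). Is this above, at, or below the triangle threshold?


Number of potential triangles: C(194, 3) = 1198144.
Each occurs with probability p³ ≈ (0.00515464)³ ≈ 1.36960335e-07.
By linearity: E[X] = C(194, 3)·p³ ≈ 1198144 · 1.36960335e-07 ≈ 0.164098.
Here α = 1, so p = 1/n is exactly at the triangle threshold p ~ 1/n. Asymptotically E[X] → c³/6 = 1³/6 = 1/6 ≈ 0.166667, a bounded constant. In this regime the triangle count is asymptotically Poisson(c³/6).

E[X] ≈ 0.164098; in regime p = Θ(1/n^{1}) E[X] stays bounded (at the triangle threshold p ~ 1/n).


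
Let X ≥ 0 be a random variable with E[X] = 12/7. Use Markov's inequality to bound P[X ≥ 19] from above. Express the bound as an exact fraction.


μ = E[X] = 12/7, a = 19.
Markov: P[X ≥ 19] ≤ μ/a = (12/7)/19 = 12/133.
Numerically: ≈ 0.090226.
(Since a = 19 > μ = 1.714286, the bound 12/133 is < 1 and informative.)

P[X ≥ 19] ≤ 12/133 ≈ 0.090226.


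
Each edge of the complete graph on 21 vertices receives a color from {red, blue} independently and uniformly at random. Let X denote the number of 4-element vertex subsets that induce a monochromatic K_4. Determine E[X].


Let X = Σ_S X_S over the C(21, 4) = 5985 subsets S of size 4, where X_S = 1 if the K_4 on S is monochromatic.
For a fixed S, the K_4 on S has C(4, 2) = 6 edges. P[all 6 edges red] = (1/2)^6, and likewise for blue, so P[monochromatic] = 2·(1/2)^6 = 2^{1 − 6} = 1/32.
Summing: E[X] = C(21, 4) · 2^{1 − 6} = 5985 · 1/32 = 5985/32.
Numerically: E[X] ≈ 187.031250.

E[X] = C(21,4)·2^(1−C(4,2)) = 5985/32 ≈ 187.031250.


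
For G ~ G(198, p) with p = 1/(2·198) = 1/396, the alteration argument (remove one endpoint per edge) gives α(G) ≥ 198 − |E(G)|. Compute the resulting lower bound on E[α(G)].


E[|E(G)|] = C(198, 2)·p = 19503 · (1/396) = 197/4.
E[α(G)] ≥ n − E[|E(G)|] = 198 − 197/4 = 595/4.
Numerically: ≈ 148.750000.
(This is only a lower bound; the true E[α(G)] may be larger.)

E[α(G)] ≥ 595/4 ≈ 148.750000.


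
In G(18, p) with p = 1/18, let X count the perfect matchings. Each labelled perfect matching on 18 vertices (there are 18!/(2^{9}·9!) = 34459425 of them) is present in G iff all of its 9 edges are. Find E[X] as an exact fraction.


K_18 has 18!/(2^{9}·9!) = 34459425 labelled perfect matchings.
For each such perfect matching H, let X_H = 1 if all 9 edges of H are present in G. Then P[X_H = 1] = p^{9} = (1/18)^{9} = 1/198359290368.
By linearity: E[X] = Σ_H E[X_H] = 34459425 · p^{9} = 34459425 · 1/198359290368 = 425425/2448880128.
Numerically: E[X] ≈ 0.0001737.

E[X] = 34459425 · (1/18)^{9} = 425425/2448880128 ≈ 0.0001737.


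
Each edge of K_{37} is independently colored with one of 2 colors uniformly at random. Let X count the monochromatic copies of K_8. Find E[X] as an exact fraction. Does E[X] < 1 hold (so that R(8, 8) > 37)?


E[X] = C(37, 8) · 2^{1 − 28} = 38608020 · 2^{−27} = 38608020/134217728.
As a reduced fraction: E[X] = 9652005/33554432 ≈ 0.2877.
Is E[X] < 1? YES.
Since E[X] < 1, there exists a 2-coloring of K_{37} with no monochromatic K_8; hence R(8, 8) > 37.

E[X] = 9652005/33554432 ≈ 0.2877; E[X] < 1, so R(8, 8) > 37.
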